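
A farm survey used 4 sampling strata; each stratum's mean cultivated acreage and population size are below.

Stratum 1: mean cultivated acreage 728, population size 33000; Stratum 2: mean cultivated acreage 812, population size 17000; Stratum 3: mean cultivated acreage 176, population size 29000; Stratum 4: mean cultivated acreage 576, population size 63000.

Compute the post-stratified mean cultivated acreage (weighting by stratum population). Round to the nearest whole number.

Σ Nₕ·x̄ₕ = 728×33000 + 812×17000 + 176×29000 + 576×63000
  = 79220000
Σ Nₕ = 33000 + 17000 + 29000 + 63000 = 142000
Overall mean = 79220000 / 142000 = 557.88732

558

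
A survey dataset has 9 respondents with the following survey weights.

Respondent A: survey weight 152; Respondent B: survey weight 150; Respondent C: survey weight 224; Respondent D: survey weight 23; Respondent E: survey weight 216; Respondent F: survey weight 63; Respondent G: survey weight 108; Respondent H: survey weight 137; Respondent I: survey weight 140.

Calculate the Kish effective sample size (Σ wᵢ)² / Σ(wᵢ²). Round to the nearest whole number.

7

Σ wᵢ = 152 + 150 + 224 + 23 + 216 + 63 + 108 + 137 + 140 = 1213
Σ wᵢ² = 23104 + 22500 + 50176 + 529 + 46656 + 3969 + 11664 + 18769 + 19600 = 196967
n_eff = 1213² / 196967 = 1471369 / 196967 = 7.4701295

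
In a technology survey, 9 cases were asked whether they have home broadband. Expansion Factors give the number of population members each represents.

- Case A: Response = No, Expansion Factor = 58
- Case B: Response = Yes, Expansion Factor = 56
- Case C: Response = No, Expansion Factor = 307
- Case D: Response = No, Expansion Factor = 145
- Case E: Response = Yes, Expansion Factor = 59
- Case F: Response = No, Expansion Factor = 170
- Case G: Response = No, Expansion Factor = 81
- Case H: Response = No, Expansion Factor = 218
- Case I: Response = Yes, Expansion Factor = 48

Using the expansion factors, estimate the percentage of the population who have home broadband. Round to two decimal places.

14.27

Sum of weights for 'Yes' = 56 + 59 + 48 = 163
Total weight = 58 + 56 + 307 + 145 + 59 + 170 + 81 + 218 + 48 = 1142
Weighted proportion = 163 / 1142 = 0.14273205 → 14.273205%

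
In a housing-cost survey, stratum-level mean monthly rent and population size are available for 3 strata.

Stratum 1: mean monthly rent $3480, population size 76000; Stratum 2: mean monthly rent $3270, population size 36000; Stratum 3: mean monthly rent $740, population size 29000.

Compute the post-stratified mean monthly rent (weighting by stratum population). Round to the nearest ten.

2860

Σ Nₕ·x̄ₕ = 403660000
Σ Nₕ = 141000
Overall mean = 403660000 / 141000 = 2862.8369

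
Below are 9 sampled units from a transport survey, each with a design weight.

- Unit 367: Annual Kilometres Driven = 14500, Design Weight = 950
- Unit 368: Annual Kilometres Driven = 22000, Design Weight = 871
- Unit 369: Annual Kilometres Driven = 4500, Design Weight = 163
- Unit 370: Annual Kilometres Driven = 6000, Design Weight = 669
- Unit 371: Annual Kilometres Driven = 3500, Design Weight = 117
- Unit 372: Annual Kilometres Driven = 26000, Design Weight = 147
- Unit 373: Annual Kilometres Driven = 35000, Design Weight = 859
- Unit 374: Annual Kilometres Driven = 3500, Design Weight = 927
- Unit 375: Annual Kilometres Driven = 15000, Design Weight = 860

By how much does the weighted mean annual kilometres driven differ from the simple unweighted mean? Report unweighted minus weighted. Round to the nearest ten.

Unweighted sum = 14500 + 22000 + 4500 + 6000 + 3500 + 26000 + 35000 + 3500 + 15000 = 130000
Unweighted mean = 130000 / 9 = 14444.444
Weighted sum = 14500×950 + 22000×871 + 4500×163 + 6000×669 + 3500×117 + 26000×147 + 35000×859 + 3500×927 + 15000×860
  = 13775000 + 19162000 + 733500 + 4014000 + 409500 + 3822000 + 30065000 + 3244500 + 12900000 = 88125500
Sum of weights = 5563
Weighted mean = 88125500 / 5563 = 15841.363
Difference (unweighted minus weighted) = -1396.9181

-1400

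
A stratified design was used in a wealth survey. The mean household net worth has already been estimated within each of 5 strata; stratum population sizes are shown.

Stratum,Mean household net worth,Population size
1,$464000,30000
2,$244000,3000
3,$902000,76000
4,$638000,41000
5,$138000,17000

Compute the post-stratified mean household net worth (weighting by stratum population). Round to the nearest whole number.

668910

Σ Nₕ·x̄ₕ = 464000×30000 + 244000×3000 + 902000×76000 + 638000×41000 + 138000×17000
  = 111708000000
Σ Nₕ = 30000 + 3000 + 76000 + 41000 + 17000 = 167000
Overall mean = 111708000000 / 167000 = 668910.18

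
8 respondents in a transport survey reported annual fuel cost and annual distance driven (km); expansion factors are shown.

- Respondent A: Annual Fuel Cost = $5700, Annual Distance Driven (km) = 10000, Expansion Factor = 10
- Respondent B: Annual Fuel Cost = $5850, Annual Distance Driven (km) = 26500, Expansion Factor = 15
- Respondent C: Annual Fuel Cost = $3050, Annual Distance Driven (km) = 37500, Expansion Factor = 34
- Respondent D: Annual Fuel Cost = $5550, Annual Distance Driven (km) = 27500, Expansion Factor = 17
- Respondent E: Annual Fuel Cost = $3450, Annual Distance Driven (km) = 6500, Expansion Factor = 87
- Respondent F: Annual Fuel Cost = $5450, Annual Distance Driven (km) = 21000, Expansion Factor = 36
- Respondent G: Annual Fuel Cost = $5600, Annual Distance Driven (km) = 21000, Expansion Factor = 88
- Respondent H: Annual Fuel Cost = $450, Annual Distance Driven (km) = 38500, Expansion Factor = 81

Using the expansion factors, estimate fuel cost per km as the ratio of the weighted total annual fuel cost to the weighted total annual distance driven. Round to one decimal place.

Σ wᵢ·y = 5700×10 + 5850×15 + 3050×34 + 5550×17 + 3450×87 + 5450×36 + 5600×88 + 450×81
  = 57000 + 87750 + 103700 + 94350 + 300150 + 196200 + 492800 + 36450 = 1368400
Σ wᵢ·x = 10000×10 + 26500×15 + 37500×34 + 27500×17 + 6500×87 + 21000×36 + 21000×88 + 38500×81
  = 8528000
Ratio = 1368400 / 8528000 = 0.16045966

0.2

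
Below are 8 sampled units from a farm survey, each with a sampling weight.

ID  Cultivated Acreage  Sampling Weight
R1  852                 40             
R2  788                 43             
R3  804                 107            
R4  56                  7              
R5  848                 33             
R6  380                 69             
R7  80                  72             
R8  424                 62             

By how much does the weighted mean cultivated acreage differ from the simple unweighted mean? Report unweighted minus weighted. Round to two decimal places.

-26.74

Unweighted sum = 852 + 788 + 804 + 56 + 848 + 380 + 80 + 424 = 4232
Unweighted mean = 4232 / 8 = 529
Weighted sum = 852×40 + 788×43 + 804×107 + 56×7 + 848×33 + 380×69 + 80×72 + 424×62
  = 34080 + 33884 + 86028 + 392 + 27984 + 26220 + 5760 + 26288 = 240636
Sum of weights = 40 + 43 + 107 + 7 + 33 + 69 + 72 + 62 = 433
Weighted mean = 240636 / 433 = 555.74134
Difference (unweighted minus weighted) = -26.741339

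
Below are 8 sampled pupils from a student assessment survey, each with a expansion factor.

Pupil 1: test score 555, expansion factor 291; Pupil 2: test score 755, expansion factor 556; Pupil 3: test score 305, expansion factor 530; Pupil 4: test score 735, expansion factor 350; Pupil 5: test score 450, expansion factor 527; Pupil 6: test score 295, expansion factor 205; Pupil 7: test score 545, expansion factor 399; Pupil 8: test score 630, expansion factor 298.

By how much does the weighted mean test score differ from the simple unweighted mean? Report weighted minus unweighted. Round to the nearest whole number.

6

Unweighted sum = 555 + 755 + 305 + 735 + 450 + 295 + 545 + 630 = 4270
Unweighted mean = 4270 / 8 = 533.75
Weighted sum = 555×291 + 755×556 + 305×530 + 735×350 + 450×527 + 295×205 + 545×399 + 630×298
  = 161505 + 419780 + 161650 + 257250 + 237150 + 60475 + 217455 + 187740 = 1703005
Sum of weights = 291 + 556 + 530 + 350 + 527 + 205 + 399 + 298 = 3156
Weighted mean = 1703005 / 3156 = 539.60868
Difference (weighted minus unweighted) = 5.8586819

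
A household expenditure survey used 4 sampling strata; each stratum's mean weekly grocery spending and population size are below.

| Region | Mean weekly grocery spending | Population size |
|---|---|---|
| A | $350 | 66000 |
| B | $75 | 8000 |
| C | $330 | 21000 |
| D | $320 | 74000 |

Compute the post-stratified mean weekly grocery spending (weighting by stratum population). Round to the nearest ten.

Σ Nₕ·x̄ₕ = 350×66000 + 75×8000 + 330×21000 + 320×74000
  = 23100000 + 600000 + 6930000 + 23680000 = 54310000
Σ Nₕ = 66000 + 8000 + 21000 + 74000 = 169000
Overall mean = 54310000 / 169000 = 321.36095

320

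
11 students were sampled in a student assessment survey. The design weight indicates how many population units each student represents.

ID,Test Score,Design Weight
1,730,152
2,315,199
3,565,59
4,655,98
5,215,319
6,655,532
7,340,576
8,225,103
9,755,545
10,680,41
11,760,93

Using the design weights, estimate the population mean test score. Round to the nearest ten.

Weighted sum = 730×152 + 315×199 + 565×59 + 655×98 + 215×319 + 655×532 + 340×576 + 225×103 + 755×545 + 680×41 + 760×93
  = 110960 + 62685 + 33335 + 64190 + 68585 + 348460 + 195840 + 23175 + 411475 + 27880 + 70680 = 1417265
Sum of weights = 152 + 199 + 59 + 98 + 319 + 532 + 576 + 103 + 545 + 41 + 93 = 2717
Weighted mean = 1417265 / 2717 = 521.62863

520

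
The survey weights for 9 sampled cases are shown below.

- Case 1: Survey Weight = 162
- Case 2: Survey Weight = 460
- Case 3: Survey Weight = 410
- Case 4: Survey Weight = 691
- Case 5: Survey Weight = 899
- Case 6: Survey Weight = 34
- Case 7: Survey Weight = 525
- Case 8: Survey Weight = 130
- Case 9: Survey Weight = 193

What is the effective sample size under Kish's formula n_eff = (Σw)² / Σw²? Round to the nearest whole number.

Σ wᵢ = 162 + 460 + 410 + 691 + 899 + 34 + 525 + 130 + 193 = 3504
Σ wᵢ² = 26244 + 211600 + 168100 + 477481 + 808201 + 1156 + 275625 + 16900 + 37249 = 2022556
n_eff = 3504² / 2022556 = 12278016 / 2022556 = 6.0705444

6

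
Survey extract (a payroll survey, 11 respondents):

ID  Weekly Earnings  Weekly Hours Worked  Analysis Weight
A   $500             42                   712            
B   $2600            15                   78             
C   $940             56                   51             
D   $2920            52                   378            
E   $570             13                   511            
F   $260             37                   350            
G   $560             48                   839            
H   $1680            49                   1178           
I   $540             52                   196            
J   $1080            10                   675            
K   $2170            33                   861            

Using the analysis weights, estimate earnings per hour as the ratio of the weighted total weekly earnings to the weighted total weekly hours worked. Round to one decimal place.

33.5

Σ wᵢ·y = 500×712 + 2600×78 + 940×51 + 2920×378 + 570×511 + 260×350 + 560×839 + 1680×1178 + 540×196 + 1080×675 + 2170×861
  = 356000 + 202800 + 47940 + 1103760 + 291270 + 91000 + 469840 + 1979040 + 105840 + 729000 + 1868370 = 7244860
Σ wᵢ·x = 42×712 + 15×78 + 56×51 + 52×378 + 13×511 + 37×350 + 48×839 + 49×1178 + 52×196 + 10×675 + 33×861
  = 216528
Ratio = 7244860 / 216528 = 33.459229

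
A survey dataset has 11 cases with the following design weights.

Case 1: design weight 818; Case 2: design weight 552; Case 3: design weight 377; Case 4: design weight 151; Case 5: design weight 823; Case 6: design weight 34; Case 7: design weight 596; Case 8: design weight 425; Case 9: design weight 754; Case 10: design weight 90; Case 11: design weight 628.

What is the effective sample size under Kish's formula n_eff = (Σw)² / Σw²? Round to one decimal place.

Σ wᵢ = 818 + 552 + 377 + 151 + 823 + 34 + 596 + 425 + 754 + 90 + 628 = 5248
Σ wᵢ² = 3324084
n_eff = 5248² / 3324084 = 27541504 / 3324084 = 8.2854416

8.3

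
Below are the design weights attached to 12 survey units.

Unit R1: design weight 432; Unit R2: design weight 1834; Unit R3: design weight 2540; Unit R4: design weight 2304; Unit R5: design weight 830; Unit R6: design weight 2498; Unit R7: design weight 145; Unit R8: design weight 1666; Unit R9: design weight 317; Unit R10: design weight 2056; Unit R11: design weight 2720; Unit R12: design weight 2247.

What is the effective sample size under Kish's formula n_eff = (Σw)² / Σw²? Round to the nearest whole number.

Σ wᵢ = 432 + 1834 + 2540 + 2304 + 830 + 2498 + 145 + 1666 + 317 + 2056 + 2720 + 2247 = 19589
Σ wᵢ² = 41810715
n_eff = 19589² / 41810715 = 383728921 / 41810715 = 9.1777651

9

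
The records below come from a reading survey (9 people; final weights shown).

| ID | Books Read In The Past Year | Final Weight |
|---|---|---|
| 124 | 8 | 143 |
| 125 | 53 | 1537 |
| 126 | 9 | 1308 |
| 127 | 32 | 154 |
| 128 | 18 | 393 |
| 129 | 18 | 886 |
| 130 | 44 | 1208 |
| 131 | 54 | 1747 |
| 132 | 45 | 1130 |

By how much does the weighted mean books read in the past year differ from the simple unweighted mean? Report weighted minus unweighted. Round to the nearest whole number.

Unweighted sum = 8 + 53 + 9 + 32 + 18 + 18 + 44 + 54 + 45 = 281
Unweighted mean = 281 / 9 = 31.222222
Weighted sum = 8×143 + 53×1537 + 9×1308 + 32×154 + 18×393 + 18×886 + 44×1208 + 54×1747 + 45×1130
  = 320667
Sum of weights = 143 + 1537 + 1308 + 154 + 393 + 886 + 1208 + 1747 + 1130 = 8506
Weighted mean = 320667 / 8506 = 37.698918
Difference (weighted minus unweighted) = 6.4766962

6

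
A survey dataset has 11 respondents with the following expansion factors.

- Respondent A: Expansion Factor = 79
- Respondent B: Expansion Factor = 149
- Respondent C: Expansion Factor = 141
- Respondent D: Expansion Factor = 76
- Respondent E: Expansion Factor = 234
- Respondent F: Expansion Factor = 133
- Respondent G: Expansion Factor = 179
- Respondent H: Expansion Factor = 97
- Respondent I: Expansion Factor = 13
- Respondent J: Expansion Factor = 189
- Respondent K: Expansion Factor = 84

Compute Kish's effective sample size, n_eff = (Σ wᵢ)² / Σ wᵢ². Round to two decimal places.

8.95

Σ wᵢ = 79 + 149 + 141 + 76 + 234 + 133 + 179 + 97 + 13 + 189 + 84 = 1374
Σ wᵢ² = 210940
n_eff = 1374² / 210940 = 1887876 / 210940 = 8.9498246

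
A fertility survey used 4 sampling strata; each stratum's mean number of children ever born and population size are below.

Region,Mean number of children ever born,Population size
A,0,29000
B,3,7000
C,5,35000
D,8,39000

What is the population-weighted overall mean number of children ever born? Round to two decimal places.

4.62

Σ Nₕ·x̄ₕ = 0×29000 + 3×7000 + 5×35000 + 8×39000
  = 0 + 21000 + 175000 + 312000 = 508000
Σ Nₕ = 29000 + 7000 + 35000 + 39000 = 110000
Overall mean = 508000 / 110000 = 4.6181818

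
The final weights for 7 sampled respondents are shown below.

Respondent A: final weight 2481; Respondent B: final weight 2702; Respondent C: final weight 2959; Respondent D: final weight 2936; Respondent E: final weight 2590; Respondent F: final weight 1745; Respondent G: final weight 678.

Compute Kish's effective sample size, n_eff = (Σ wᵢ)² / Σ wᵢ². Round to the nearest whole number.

Σ wᵢ = 2481 + 2702 + 2959 + 2936 + 2590 + 1745 + 678 = 16091
Σ wᵢ² = 6155361 + 7300804 + 8755681 + 8620096 + 6708100 + 3045025 + 459684 = 41044751
n_eff = 16091² / 41044751 = 258920281 / 41044751 = 6.3082434

6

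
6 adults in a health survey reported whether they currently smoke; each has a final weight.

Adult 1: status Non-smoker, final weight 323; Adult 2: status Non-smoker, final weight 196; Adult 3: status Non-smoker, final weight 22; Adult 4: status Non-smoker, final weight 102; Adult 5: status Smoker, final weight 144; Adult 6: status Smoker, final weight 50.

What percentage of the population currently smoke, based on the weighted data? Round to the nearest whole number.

Sum of weights for 'Smoker' = 144 + 50 = 194
Total weight = 837
Weighted proportion = 194 / 837 = 0.23178017 → 23.178017%

23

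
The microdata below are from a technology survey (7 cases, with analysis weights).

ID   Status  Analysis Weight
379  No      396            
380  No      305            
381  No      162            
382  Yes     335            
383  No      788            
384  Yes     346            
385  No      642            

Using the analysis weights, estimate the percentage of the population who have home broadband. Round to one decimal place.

Sum of weights for 'Yes' = 335 + 346 = 681
Total weight = 396 + 305 + 162 + 335 + 788 + 346 + 642 = 2974
Weighted proportion = 681 / 2974 = 0.22898453 → 22.898453%

22.9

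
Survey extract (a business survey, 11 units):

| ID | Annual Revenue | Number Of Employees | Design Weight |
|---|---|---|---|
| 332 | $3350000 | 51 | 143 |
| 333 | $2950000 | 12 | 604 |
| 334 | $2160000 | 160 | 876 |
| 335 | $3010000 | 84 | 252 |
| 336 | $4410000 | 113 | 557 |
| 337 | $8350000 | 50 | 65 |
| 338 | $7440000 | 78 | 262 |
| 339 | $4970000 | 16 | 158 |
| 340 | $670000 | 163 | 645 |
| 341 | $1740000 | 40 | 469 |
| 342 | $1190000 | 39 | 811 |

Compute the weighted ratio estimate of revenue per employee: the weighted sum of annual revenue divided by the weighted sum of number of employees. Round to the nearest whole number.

Σ wᵢ·y = 3350000×143 + 2950000×604 + 2160000×876 + 3010000×252 + 4410000×557 + 8350000×65 + 7440000×262 + 4970000×158 + 670000×645 + 1740000×469 + 1190000×811
  = 12858490000
Σ wᵢ·x = 51×143 + 12×604 + 160×876 + 84×252 + 113×557 + 50×65 + 78×262 + 16×158 + 163×645 + 40×469 + 39×811
  = 420548
Ratio = 12858490000 / 420548 = 30575.559

30576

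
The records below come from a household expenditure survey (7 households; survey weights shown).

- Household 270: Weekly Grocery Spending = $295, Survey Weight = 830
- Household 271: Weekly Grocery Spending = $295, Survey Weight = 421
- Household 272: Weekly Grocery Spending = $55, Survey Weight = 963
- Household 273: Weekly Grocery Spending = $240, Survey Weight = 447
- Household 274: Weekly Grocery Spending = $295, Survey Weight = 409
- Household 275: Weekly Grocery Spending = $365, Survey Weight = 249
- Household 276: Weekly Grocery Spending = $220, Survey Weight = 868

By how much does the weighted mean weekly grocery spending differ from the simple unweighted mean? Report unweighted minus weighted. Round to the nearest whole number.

Unweighted sum = 295 + 295 + 55 + 240 + 295 + 365 + 220 = 1765
Unweighted mean = 1765 / 7 = 252.14286
Weighted sum = 295×830 + 295×421 + 55×963 + 240×447 + 295×409 + 365×249 + 220×868
  = 931790
Sum of weights = 830 + 421 + 963 + 447 + 409 + 249 + 868 = 4187
Weighted mean = 931790 / 4187 = 222.54359
Difference (unweighted minus weighted) = 29.59927

30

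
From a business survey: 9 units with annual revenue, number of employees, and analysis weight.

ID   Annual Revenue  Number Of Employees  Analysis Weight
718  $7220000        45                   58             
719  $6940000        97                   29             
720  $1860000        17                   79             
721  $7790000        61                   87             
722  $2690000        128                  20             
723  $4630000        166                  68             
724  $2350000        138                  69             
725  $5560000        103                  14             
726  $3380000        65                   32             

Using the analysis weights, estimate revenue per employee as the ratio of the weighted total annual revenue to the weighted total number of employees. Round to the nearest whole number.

Σ wᵢ·y = 7220000×58 + 6940000×29 + 1860000×79 + 7790000×87 + 2690000×20 + 4630000×68 + 2350000×69 + 5560000×14 + 3380000×32
  = 2161480000
Σ wᵢ·x = 45×58 + 97×29 + 17×79 + 61×87 + 128×20 + 166×68 + 138×69 + 103×14 + 65×32
  = 2610 + 2813 + 1343 + 5307 + 2560 + 11288 + 9522 + 1442 + 2080 = 38965
Ratio = 2161480000 / 38965 = 55472.347

55472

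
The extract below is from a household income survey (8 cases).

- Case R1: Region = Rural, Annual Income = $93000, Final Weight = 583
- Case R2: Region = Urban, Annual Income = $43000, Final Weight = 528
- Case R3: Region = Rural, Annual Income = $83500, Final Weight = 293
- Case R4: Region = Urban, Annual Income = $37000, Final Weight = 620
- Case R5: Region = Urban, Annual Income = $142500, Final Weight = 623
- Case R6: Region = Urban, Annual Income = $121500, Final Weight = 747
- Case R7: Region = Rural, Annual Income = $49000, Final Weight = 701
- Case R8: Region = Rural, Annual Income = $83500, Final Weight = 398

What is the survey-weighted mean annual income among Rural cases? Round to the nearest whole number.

74059

Rural rows: R1, R3, R7, R8
Weighted sum = 93000×583 + 83500×293 + 49000×701 + 83500×398
  = 54219000 + 24465500 + 34349000 + 33233000 = 146266500
Sum of weights = 583 + 293 + 701 + 398 = 1975
Weighted mean = 146266500 / 1975 = 74058.987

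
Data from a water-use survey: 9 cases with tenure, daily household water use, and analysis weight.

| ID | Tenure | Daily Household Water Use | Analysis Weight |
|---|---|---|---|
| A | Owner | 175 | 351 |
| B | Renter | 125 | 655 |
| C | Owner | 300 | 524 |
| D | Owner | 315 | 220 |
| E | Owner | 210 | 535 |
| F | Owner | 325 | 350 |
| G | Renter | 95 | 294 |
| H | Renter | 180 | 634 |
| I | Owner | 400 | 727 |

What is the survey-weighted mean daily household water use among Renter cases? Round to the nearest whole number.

Renter rows: B, G, H
Weighted sum = 125×655 + 95×294 + 180×634
  = 81875 + 27930 + 114120 = 223925
Sum of weights = 655 + 294 + 634 = 1583
Weighted mean = 223925 / 1583 = 141.4561

141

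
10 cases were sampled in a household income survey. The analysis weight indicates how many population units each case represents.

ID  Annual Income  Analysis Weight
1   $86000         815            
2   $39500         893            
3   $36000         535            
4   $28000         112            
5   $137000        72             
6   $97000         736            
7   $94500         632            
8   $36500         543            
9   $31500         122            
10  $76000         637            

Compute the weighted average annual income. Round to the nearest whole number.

Weighted sum = 86000×815 + 39500×893 + 36000×535 + 28000×112 + 137000×72 + 97000×736 + 94500×632 + 36500×543 + 31500×122 + 76000×637
  = 70090000 + 35273500 + 19260000 + 3136000 + 9864000 + 71392000 + 59724000 + 19819500 + 3843000 + 48412000 = 340814000
Sum of weights = 5097
Weighted mean = 340814000 / 5097 = 66865.607

66866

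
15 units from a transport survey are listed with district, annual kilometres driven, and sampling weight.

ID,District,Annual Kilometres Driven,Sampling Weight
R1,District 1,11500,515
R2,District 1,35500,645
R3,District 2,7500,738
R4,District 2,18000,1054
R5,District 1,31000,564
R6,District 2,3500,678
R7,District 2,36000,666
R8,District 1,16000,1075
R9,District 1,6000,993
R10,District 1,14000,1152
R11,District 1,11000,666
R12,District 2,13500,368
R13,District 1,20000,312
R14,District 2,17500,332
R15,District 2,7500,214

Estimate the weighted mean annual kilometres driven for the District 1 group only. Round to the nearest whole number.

District 1 rows: R1, R2, R5, R8, R9, R10, R11, R13
Weighted sum = 11500×515 + 35500×645 + 31000×564 + 16000×1075 + 6000×993 + 14000×1152 + 11000×666 + 20000×312
  = 99156000
Sum of weights = 515 + 645 + 564 + 1075 + 993 + 1152 + 666 + 312 = 5922
Weighted mean = 99156000 / 5922 = 16743.668

16744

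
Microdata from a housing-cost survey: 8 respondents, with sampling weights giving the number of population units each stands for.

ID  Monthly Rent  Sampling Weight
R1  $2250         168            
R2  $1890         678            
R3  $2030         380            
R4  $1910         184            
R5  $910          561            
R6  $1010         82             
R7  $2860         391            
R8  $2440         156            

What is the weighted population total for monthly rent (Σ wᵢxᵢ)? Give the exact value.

Weighted total = 4874490

4874490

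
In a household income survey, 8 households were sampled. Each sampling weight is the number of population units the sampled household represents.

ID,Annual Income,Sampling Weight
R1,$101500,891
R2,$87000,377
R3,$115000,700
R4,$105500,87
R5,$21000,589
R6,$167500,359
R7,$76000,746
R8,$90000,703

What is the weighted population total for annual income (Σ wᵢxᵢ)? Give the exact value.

Weighted total = 101500×891 + 87000×377 + 115000×700 + 105500×87 + 21000×589 + 167500×359 + 76000×746 + 90000×703
  = 90436500 + 32799000 + 80500000 + 9178500 + 12369000 + 60132500 + 56696000 + 63270000 = 405381500

405381500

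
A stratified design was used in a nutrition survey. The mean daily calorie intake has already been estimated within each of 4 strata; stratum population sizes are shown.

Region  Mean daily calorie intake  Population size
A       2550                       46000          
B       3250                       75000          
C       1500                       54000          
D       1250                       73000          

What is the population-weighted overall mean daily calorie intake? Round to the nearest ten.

2150

Σ Nₕ·x̄ₕ = 2550×46000 + 3250×75000 + 1500×54000 + 1250×73000
  = 117300000 + 243750000 + 81000000 + 91250000 = 533300000
Σ Nₕ = 46000 + 75000 + 54000 + 73000 = 248000
Overall mean = 533300000 / 248000 = 2150.4032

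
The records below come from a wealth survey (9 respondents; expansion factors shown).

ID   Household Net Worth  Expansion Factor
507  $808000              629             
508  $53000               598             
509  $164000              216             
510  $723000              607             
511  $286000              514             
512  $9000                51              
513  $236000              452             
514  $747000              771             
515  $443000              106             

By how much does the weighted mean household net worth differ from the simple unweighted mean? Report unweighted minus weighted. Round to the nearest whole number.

-94079

Unweighted sum = 808000 + 53000 + 164000 + 723000 + 286000 + 9000 + 236000 + 747000 + 443000 = 3469000
Unweighted mean = 3469000 / 9 = 385444.44
Weighted sum = 808000×629 + 53000×598 + 164000×216 + 723000×607 + 286000×514 + 9000×51 + 236000×452 + 747000×771 + 443000×106
  = 1891241000
Sum of weights = 629 + 598 + 216 + 607 + 514 + 51 + 452 + 771 + 106 = 3944
Weighted mean = 1891241000 / 3944 = 479523.58
Difference (unweighted minus weighted) = -94079.136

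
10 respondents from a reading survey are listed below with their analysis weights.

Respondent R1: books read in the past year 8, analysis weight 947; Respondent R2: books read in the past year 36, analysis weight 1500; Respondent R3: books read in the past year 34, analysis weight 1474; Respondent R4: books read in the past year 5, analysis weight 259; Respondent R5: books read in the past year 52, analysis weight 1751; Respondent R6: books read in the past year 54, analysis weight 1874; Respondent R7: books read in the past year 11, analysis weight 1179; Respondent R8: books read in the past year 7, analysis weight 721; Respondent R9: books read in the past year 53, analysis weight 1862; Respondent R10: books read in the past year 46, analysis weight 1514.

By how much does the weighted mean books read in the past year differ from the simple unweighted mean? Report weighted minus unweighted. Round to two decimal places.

Unweighted sum = 306
Unweighted mean = 306 / 10 = 30.6
Weighted sum = 8×947 + 36×1500 + 34×1474 + 5×259 + 52×1751 + 54×1874 + 11×1179 + 7×721 + 53×1862 + 46×1514
  = 7576 + 54000 + 50116 + 1295 + 91052 + 101196 + 12969 + 5047 + 98686 + 69644 = 491581
Sum of weights = 13081
Weighted mean = 491581 / 13081 = 37.579772
Difference (weighted minus unweighted) = 6.9797722

6.98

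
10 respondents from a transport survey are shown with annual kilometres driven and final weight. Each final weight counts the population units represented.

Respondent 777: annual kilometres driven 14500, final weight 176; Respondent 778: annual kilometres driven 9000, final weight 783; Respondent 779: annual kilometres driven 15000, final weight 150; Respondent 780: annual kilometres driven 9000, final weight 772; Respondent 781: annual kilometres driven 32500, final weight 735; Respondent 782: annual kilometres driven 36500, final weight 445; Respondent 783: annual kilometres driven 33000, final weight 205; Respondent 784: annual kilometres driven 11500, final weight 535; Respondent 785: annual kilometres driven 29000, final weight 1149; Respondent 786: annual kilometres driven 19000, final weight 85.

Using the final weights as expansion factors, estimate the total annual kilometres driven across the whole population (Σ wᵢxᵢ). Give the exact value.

Weighted total = 14500×176 + 9000×783 + 15000×150 + 9000×772 + 32500×735 + 36500×445 + 33000×205 + 11500×535 + 29000×1149 + 19000×85
  = 2552000 + 7047000 + 2250000 + 6948000 + 23887500 + 16242500 + 6765000 + 6152500 + 33321000 + 1615000 = 106780500

106780500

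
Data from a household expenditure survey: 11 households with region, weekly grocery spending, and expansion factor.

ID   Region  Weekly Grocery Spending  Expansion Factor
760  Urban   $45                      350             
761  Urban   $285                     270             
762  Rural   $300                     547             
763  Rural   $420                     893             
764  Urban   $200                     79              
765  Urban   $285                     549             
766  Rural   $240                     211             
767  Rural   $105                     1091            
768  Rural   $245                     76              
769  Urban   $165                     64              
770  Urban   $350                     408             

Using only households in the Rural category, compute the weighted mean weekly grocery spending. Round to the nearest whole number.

257

Rural rows: 762, 763, 766, 767, 768
Weighted sum = 300×547 + 420×893 + 240×211 + 105×1091 + 245×76
  = 164100 + 375060 + 50640 + 114555 + 18620 = 722975
Sum of weights = 547 + 893 + 211 + 1091 + 76 = 2818
Weighted mean = 722975 / 2818 = 256.55607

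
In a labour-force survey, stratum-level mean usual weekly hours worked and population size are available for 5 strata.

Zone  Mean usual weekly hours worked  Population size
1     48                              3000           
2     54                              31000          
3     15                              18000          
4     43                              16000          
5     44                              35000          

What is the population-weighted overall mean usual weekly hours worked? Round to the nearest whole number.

Σ Nₕ·x̄ₕ = 4316000
Σ Nₕ = 3000 + 31000 + 18000 + 16000 + 35000 = 103000
Overall mean = 4316000 / 103000 = 41.902913

42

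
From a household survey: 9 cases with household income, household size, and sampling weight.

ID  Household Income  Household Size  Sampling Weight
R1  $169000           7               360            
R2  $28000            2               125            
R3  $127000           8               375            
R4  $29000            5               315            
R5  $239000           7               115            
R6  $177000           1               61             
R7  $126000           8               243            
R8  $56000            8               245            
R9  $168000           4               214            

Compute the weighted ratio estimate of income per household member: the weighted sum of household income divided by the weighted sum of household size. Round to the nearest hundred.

Σ wᵢ·y = 169000×360 + 28000×125 + 127000×375 + 29000×315 + 239000×115 + 177000×61 + 126000×243 + 56000×245 + 168000×214
  = 60840000 + 3500000 + 47625000 + 9135000 + 27485000 + 10797000 + 30618000 + 13720000 + 35952000 = 239672000
Σ wᵢ·x = 7×360 + 2×125 + 8×375 + 5×315 + 7×115 + 1×61 + 8×243 + 8×245 + 4×214
  = 2520 + 250 + 3000 + 1575 + 805 + 61 + 1944 + 1960 + 856 = 12971
Ratio = 239672000 / 12971 = 18477.527

18500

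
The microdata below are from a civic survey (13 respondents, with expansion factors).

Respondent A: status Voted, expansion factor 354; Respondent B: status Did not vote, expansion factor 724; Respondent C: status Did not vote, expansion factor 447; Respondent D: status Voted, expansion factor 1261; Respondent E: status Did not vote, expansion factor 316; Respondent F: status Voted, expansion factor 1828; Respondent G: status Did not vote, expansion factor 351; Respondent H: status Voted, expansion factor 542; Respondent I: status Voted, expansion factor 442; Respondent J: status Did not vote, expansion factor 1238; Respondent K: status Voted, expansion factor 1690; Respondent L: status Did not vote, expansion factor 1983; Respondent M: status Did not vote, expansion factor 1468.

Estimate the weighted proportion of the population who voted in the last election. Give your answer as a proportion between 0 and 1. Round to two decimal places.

Sum of weights for 'Voted' = 354 + 1261 + 1828 + 542 + 442 + 1690 = 6117
Total weight = 12644
Weighted proportion = 6117 / 12644 = 0.48378678

0.48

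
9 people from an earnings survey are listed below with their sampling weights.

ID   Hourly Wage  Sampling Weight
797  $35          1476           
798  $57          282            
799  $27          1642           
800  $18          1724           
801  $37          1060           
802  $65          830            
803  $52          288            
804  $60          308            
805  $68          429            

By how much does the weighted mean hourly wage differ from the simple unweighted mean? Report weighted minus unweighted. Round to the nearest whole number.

Unweighted sum = 35 + 57 + 27 + 18 + 37 + 65 + 52 + 60 + 68 = 419
Unweighted mean = 419 / 9 = 46.555556
Weighted sum = 35×1476 + 57×282 + 27×1642 + 18×1724 + 37×1060 + 65×830 + 52×288 + 60×308 + 68×429
  = 51660 + 16074 + 44334 + 31032 + 39220 + 53950 + 14976 + 18480 + 29172 = 298898
Sum of weights = 1476 + 282 + 1642 + 1724 + 1060 + 830 + 288 + 308 + 429 = 8039
Weighted mean = 298898 / 8039 = 37.180993
Difference (weighted minus unweighted) = -9.3745629

-9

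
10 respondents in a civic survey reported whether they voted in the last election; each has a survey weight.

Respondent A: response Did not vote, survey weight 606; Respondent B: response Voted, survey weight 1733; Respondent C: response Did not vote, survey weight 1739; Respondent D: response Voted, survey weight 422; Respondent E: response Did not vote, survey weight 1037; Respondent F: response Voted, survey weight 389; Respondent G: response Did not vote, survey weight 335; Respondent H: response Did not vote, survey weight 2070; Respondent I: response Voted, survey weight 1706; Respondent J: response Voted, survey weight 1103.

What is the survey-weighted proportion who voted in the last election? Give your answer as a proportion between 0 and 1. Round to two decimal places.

Sum of weights for 'Voted' = 1733 + 422 + 389 + 1706 + 1103 = 5353
Total weight = 606 + 1733 + 1739 + 422 + 1037 + 389 + 335 + 2070 + 1706 + 1103 = 11140
Weighted proportion = 5353 / 11140 = 0.48052065

0.48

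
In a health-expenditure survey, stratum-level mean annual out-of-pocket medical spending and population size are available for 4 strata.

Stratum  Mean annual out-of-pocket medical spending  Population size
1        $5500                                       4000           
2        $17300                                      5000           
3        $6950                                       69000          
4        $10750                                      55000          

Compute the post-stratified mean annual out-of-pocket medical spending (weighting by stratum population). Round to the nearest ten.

8870

Σ Nₕ·x̄ₕ = 5500×4000 + 17300×5000 + 6950×69000 + 10750×55000
  = 22000000 + 86500000 + 479550000 + 591250000 = 1179300000
Σ Nₕ = 4000 + 5000 + 69000 + 55000 = 133000
Overall mean = 1179300000 / 133000 = 8866.9173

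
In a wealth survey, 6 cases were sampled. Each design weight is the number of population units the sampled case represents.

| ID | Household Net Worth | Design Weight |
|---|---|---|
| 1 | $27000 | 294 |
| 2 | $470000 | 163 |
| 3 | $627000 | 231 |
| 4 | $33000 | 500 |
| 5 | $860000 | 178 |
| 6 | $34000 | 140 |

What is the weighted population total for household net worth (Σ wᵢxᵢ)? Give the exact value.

Weighted total = 27000×294 + 470000×163 + 627000×231 + 33000×500 + 860000×178 + 34000×140
  = 7938000 + 76610000 + 144837000 + 16500000 + 153080000 + 4760000 = 403725000

403725000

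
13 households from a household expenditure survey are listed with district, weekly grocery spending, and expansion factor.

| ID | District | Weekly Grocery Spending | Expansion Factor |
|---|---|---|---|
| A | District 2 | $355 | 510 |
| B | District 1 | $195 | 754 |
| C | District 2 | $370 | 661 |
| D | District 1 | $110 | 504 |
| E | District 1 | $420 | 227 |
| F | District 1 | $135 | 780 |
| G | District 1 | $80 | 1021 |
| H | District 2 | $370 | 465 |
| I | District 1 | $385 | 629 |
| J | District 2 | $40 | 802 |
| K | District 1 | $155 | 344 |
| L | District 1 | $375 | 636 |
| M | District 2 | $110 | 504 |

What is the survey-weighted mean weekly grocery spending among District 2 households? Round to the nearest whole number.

District 2 rows: A, C, H, J, M
Weighted sum = 355×510 + 370×661 + 370×465 + 40×802 + 110×504
  = 181050 + 244570 + 172050 + 32080 + 55440 = 685190
Sum of weights = 510 + 661 + 465 + 802 + 504 = 2942
Weighted mean = 685190 / 2942 = 232.89939

233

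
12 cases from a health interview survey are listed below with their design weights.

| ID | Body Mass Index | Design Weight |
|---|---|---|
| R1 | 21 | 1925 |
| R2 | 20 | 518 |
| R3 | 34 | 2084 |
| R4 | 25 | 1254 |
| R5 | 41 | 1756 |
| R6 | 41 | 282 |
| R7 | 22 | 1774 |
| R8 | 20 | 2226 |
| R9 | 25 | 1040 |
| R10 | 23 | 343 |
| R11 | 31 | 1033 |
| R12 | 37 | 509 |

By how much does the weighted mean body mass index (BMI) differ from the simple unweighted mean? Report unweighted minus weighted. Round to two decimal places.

0.88

Unweighted sum = 340
Unweighted mean = 340 / 12 = 28.333333
Weighted sum = 404842
Sum of weights = 1925 + 518 + 2084 + 1254 + 1756 + 282 + 1774 + 2226 + 1040 + 343 + 1033 + 509 = 14744
Weighted mean = 404842 / 14744 = 27.458085
Difference (unweighted minus weighted) = 0.87524869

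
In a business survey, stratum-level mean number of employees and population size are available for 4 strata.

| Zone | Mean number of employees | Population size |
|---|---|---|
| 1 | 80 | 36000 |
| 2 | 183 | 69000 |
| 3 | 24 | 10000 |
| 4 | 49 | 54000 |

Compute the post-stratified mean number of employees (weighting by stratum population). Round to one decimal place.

108.8

Σ Nₕ·x̄ₕ = 80×36000 + 183×69000 + 24×10000 + 49×54000
  = 18393000
Σ Nₕ = 169000
Overall mean = 18393000 / 169000 = 108.83432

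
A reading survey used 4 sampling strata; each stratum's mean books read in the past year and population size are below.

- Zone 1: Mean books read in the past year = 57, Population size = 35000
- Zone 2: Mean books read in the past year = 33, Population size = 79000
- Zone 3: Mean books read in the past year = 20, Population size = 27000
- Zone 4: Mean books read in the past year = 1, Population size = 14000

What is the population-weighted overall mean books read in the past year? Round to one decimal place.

Σ Nₕ·x̄ₕ = 57×35000 + 33×79000 + 20×27000 + 1×14000
  = 1995000 + 2607000 + 540000 + 14000 = 5156000
Σ Nₕ = 35000 + 79000 + 27000 + 14000 = 155000
Overall mean = 5156000 / 155000 = 33.264516

33.3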